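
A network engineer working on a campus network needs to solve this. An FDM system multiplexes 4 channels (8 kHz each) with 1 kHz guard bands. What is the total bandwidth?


Given: 4 channels, 8 kHz each, guard = 1 kHz
Channel bandwidth = 4 * 8 = 32 kHz
Guard bands = 3 gaps * 1 kHz = 3 kHz
Total = 32 + 3 = 35 kHz

35


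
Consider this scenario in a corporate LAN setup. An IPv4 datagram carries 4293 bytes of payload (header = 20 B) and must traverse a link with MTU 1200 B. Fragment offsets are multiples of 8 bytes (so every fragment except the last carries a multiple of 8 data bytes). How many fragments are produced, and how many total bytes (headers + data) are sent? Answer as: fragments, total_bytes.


Max data per non-final fragment = floor((MTU - header)/8)*8 = floor((1200 - 20)/8)*8 = floor(1180/8)*8 = 1176 B
Final fragment needs no 8-byte alignment: it can carry up to MTU - header = 1180 B
Non-final fragments needed = ceil((payload - 1180) / 1176) = ceil(3113/1176) = ceil(2.6471) = 3
Number of fragments = 3 + 1 = 4
Fragment sizes (data): 3 * 1176 B + 765 B (last, 765 <= 1180 OK)
Total bytes sent = payload + n_frags * header = 4293 + 4*20 = 4293 + 80 = 4373 B

4, 4373


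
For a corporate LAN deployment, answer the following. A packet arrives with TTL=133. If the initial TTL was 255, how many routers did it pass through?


Given: initial TTL = 255, received TTL = 133
Hops = initial TTL - received TTL
Hops = 255 - 133 = 122

122


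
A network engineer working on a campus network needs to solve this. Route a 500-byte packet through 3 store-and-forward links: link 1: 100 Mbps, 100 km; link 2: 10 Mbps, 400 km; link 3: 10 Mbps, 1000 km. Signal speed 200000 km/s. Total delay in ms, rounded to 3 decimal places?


Packet = 500 bytes = 4000 bits. Store-and-forward: sum (t_trans + t_prop) per link.
Link 1: t_trans = 4000/(100*10^6) s = 0.0400 ms; t_prop = 100/200000 s = 0.5000 ms; subtotal = 0.5400 ms
Link 2: t_trans = 4000/(10*10^6) s = 0.4000 ms; t_prop = 400/200000 s = 2.0000 ms; subtotal = 2.4000 ms
Link 3: t_trans = 4000/(10*10^6) s = 0.4000 ms; t_prop = 1000/200000 s = 5.0000 ms; subtotal = 5.4000 ms
End-to-end = 0.5400 + 2.4000 + 5.4000 = 8.3400 ms -> 8.340 ms (3 dp)

8.340


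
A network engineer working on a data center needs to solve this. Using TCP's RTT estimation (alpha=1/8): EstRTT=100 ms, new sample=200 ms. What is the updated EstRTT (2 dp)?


Given: EstRTT = 100 ms, SampleRTT = 200 ms, alpha = 1/8
New EstRTT = (1 - alpha) * EstRTT + alpha * SampleRTT
(7/8) * 100 = 87.5
(1/8) * 200 = 25
New EstRTT = 87.5 + 25 = 112.5 ms -> 112.50 ms (2 dp)

112.50


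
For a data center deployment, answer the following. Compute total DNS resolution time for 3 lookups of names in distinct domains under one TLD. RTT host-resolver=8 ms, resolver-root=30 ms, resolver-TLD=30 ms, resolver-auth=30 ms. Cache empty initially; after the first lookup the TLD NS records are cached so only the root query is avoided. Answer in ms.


Lookup 1 (cold cache): local + root + TLD + auth = 8 + 30 + 30 + 30 = 98 ms
Lookups 2..3 (TLD NS cached -> skip root; new domain -> still ask TLD and auth): local + TLD + auth = 8 + 30 + 30 = 68 ms each
Remaining 2 lookups: 2 * 68 = 136 ms
Total = 98 + 136 = 234 ms

234


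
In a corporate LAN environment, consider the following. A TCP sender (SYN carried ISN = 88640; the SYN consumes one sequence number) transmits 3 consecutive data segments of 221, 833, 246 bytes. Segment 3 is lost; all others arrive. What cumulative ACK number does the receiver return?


SYN uses sequence number 88640; first data byte = ISN + 1 = 88641.
Segment 1: SEQ = 88641, len = 221 B, covers [88641, 88861]
Segment 2: SEQ = 88862, len = 833 B, covers [88862, 89694]
Segment 3: SEQ = 89695, len = 246 B, covers [89695, 89940] [LOST]
In-order data received: bytes [88641, 89694] (segments 1..2).
Segment 3 missing -> gap begins at byte 89695.
Cumulative ACK = next expected in-order byte = 88641 + 221 + 833 = 89695

89695


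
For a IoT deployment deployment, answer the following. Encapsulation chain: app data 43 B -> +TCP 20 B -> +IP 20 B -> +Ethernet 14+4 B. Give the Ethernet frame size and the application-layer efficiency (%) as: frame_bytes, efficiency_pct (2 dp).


TCP segment = 43 + 20 = 63 B
IP packet = 63 + 20 = 83 B
Ethernet frame = 83 + 14 + 4 = 101 B
Efficiency = app / frame = 43 / 101 = 0.425743 = 42.5743% -> 42.57% (2 dp)

101, 42.57


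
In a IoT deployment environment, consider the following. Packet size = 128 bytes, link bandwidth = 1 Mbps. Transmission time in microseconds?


Given: packet = 128 bytes, bandwidth = 1 Mbps
Packet in bits = 128 * 8 = 1024 bits
Bandwidth = 1 * 10^6 = 1000000 bps
Time = 1024 / 1000000 seconds
Time in us = 1024 * 10^6 / 1000000 = 1024

1024


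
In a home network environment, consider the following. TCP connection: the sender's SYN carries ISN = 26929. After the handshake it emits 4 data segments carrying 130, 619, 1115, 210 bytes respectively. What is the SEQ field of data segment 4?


The SYN occupies sequence number ISN = 26929, so the first data byte is ISN + 1 = 26930.
SEQ of data segment i = (ISN + 1) + sum of payload sizes of segments 1..i-1.
Segment 1: SEQ = 26930, payload = 130 bytes
Segment 2: SEQ = 27060, payload = 619 bytes
Segment 3: SEQ = 27679, payload = 1115 bytes
Segment 4: SEQ = 28794, payload = 210 bytes
SEQ of segment 4 = 26930 + 130 + 619 + 1115 = 28794

28794


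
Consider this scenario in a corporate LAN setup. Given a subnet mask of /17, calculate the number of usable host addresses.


Given: subnet mask /17
Host bits = 32 - 17 = 15
Total addresses = 2^15 = 32768
Usable hosts = 32768 - 2 (network + broadcast) = 32766

32766


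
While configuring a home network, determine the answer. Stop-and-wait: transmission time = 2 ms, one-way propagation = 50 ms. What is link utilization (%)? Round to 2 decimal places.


Given: Ttrans = 2 ms, Tprop = 50 ms
RTT = 2 * Tprop = 2 * 50 = 100 ms
U = Ttrans / (Ttrans + RTT)
U = 2 / (2 + 100)
U = 2 / 102 = 0.019608
U% = 1.96%

1.96


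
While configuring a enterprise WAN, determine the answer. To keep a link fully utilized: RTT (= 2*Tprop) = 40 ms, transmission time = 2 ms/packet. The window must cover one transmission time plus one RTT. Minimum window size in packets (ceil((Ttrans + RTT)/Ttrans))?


Given: Ttrans = 2 ms, RTT = 40 ms (= 2 * Tprop, Tprop = 20 ms)
Time until first ACK returns = Ttrans + RTT = 2 + 40 = 42 ms
Need W * Ttrans >= Ttrans + RTT  ->  W >= (Ttrans + RTT) / Ttrans
(Ttrans + RTT) / Ttrans = 42 / 2 = 21
W_min = ceil(21) = 21

21


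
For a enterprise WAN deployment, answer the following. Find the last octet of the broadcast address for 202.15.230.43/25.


Given: IP = 202.15.230.43, prefix = /25
Host bits = 32 - 25 = 7
Network last octet = 43 AND mask = 0
Host part size = 2^7 - 1 = 127
Broadcast last octet = 0 OR 127 = 127

127


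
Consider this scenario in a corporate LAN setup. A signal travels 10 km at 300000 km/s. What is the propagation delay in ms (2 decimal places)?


Given: distance = 10 km, speed = 300000 km/s
Delay = distance / speed = 10 / 300000 seconds
Delay in ms = 10 * 1000 / 300000
Delay = 0.0333 ms
Rounded to 2 dp = 0.03 ms

0.03


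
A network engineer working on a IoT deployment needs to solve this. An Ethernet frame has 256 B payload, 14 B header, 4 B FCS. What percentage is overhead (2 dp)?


Given: payload = 256 B, header = 14 B, trailer = 4 B
Overhead bytes = header + trailer = 14 + 4 = 18
Total frame = payload + overhead = 256 + 18 = 274
Overhead % = 18 / 274 * 100 = 6.5693% -> 6.57% (2 dp)

6.57


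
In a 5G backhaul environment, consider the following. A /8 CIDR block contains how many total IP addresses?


Given: CIDR prefix /8
Host bits = 32 - 8 = 24
Total addresses = 2^24 = 16777216

16777216


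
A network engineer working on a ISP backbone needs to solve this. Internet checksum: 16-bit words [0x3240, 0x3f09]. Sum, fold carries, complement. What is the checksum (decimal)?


Given words: [0x3240, 0x3f09]
Step 1: Sum all words
Raw sum = 12864 + 16137 = 29001
One's complement = ~29001 & 0xFFFF = 36534

36534


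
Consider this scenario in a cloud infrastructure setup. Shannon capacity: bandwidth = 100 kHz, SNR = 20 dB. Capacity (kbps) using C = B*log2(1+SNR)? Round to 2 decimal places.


Given: B = 100 kHz, SNR = 20 dB
SNR linear = 10^(20/10) = 100
1 + SNR = 101
log2(101) = 6.6582114828
C = 100 * 1000 * 6.6582114828 = 665821.1483 bps
C = 665.821148 kbps -> 665.82 kbps (2 dp)

665.82


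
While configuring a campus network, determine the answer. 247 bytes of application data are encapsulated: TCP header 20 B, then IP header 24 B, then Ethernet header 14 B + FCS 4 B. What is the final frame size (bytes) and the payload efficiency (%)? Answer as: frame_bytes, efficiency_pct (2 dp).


TCP segment = 247 + 20 = 267 B
IP packet = 267 + 24 = 291 B
Ethernet frame = 291 + 14 + 4 = 309 B
Efficiency = app / frame = 247 / 309 = 0.799353 = 79.9353% -> 79.94% (2 dp)

309, 79.94


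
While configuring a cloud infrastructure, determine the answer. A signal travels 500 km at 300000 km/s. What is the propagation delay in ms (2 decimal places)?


Given: distance = 500 km, speed = 300000 km/s
Delay = distance / speed = 500 / 300000 seconds
Delay in ms = 500 * 1000 / 300000
Delay = 1.6667 ms
Rounded to 2 dp = 1.67 ms

1.67


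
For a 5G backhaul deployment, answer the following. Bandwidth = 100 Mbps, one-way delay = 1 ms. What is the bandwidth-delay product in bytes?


Given: bandwidth = 100 Mbps, delay = 1 ms
BDP in bits = 100 * 10^6 * 1 / 1000
BDP in bits = 100000
BDP in bytes = 100000 / 8 = 12500

12500


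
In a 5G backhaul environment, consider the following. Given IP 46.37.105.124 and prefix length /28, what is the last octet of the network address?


Given: IP = 46.37.105.124, prefix = /28
Subnet mask = 255.255.255.240
Last octet of IP: 124
Last octet of mask: 240
Network last octet = 124 AND 240 = 112

112


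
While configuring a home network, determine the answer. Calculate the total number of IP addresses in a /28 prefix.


Given: CIDR prefix /28
Host bits = 32 - 28 = 4
Total addresses = 2^4 = 16

16


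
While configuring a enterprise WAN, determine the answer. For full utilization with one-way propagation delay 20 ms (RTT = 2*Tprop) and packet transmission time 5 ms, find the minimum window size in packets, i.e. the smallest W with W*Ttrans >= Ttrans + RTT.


Given: Ttrans = 5 ms, RTT = 40 ms (= 2 * Tprop, Tprop = 20 ms)
Time until first ACK returns = Ttrans + RTT = 5 + 40 = 45 ms
Need W * Ttrans >= Ttrans + RTT  ->  W >= (Ttrans + RTT) / Ttrans
(Ttrans + RTT) / Ttrans = 45 / 5 = 9
W_min = ceil(9) = 9

9


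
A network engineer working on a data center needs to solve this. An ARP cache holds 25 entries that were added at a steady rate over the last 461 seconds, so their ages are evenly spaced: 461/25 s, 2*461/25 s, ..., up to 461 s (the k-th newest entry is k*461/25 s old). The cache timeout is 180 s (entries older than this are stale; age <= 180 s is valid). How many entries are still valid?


Ages are k * 461/25 s for k = 1..25 (spacing = 18.4400 s).
Entry k is valid iff k * 461/25 <= 180 iff k <= 25 * 180 / 461 = 9.7614
n_valid = floor(9.7614) = 9
(n_stale = 25 - 9 = 16)

9


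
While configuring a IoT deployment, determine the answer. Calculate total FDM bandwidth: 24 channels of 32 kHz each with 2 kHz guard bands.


Given: 24 channels, 32 kHz each, guard = 2 kHz
Channel bandwidth = 24 * 32 = 768 kHz
Guard bands = 23 gaps * 2 kHz = 46 kHz
Total = 768 + 46 = 814 kHz

814


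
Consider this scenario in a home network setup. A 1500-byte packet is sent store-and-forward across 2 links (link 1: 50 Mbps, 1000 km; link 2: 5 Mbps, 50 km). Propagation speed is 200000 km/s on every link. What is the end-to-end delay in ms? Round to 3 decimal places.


Packet = 1500 bytes = 12000 bits. Store-and-forward: sum (t_trans + t_prop) per link.
Link 1: t_trans = 12000/(50*10^6) s = 0.2400 ms; t_prop = 1000/200000 s = 5.0000 ms; subtotal = 5.2400 ms
Link 2: t_trans = 12000/(5*10^6) s = 2.4000 ms; t_prop = 50/200000 s = 0.2500 ms; subtotal = 2.6500 ms
End-to-end = 5.2400 + 2.6500 = 7.8900 ms -> 7.890 ms (3 dp)

7.890


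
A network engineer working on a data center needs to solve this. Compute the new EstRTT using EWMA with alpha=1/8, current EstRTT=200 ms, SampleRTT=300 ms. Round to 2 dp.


Given: EstRTT = 200 ms, SampleRTT = 300 ms, alpha = 1/8
New EstRTT = (1 - alpha) * EstRTT + alpha * SampleRTT
(7/8) * 200 = 175
(1/8) * 300 = 37.5
New EstRTT = 175 + 37.5 = 212.5 ms -> 212.50 ms (2 dp)

212.50


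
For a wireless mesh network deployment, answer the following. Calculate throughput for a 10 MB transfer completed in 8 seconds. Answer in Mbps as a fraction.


Given: file = 10 MB, time = 8 s
File in Mb = 10 * 8 = 80 Mb
Throughput = 80 / 8 Mbps
Throughput = 10 Mbps

10


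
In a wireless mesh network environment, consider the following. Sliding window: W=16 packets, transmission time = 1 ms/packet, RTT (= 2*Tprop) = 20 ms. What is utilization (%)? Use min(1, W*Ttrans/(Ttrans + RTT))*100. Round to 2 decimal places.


Given: W = 16, Ttrans = 1 ms, RTT = 20 ms (= 2 * Tprop, Tprop = 10 ms)
Cycle time = Ttrans + RTT = 1 + 20 = 21 ms (first packet sent until its ACK returns)
W * Ttrans = 16 * 1 = 16 ms of sending per cycle
W * Ttrans / (Ttrans + RTT) = 16 / 21 = 0.761905
U = min(1, 0.761905) = 0.761905
U% = 76.19%

76.19


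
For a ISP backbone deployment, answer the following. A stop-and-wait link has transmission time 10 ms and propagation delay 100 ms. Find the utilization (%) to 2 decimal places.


Given: Ttrans = 10 ms, Tprop = 100 ms
RTT = 2 * Tprop = 2 * 100 = 200 ms
U = Ttrans / (Ttrans + RTT)
U = 10 / (10 + 200)
U = 10 / 210 = 0.047619
U% = 4.76%

4.76


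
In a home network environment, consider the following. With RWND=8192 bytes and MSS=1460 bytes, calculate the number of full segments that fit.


Given: RWND = 8192 bytes, MSS = 1460 bytes
Full segments = floor(RWND / MSS)
Full segments = floor(8192 / 1460)
Full segments = floor(5.611) = 5

5


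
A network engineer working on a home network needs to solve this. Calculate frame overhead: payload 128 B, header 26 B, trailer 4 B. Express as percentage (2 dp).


Given: payload = 128 B, header = 26 B, trailer = 4 B
Overhead bytes = header + trailer = 26 + 4 = 30
Total frame = payload + overhead = 128 + 30 = 158
Overhead % = 30 / 158 * 100 = 18.9873% -> 18.99% (2 dp)

18.99


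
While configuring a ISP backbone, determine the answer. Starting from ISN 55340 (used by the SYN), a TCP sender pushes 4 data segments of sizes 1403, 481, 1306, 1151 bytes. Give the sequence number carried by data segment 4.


The SYN occupies sequence number ISN = 55340, so the first data byte is ISN + 1 = 55341.
SEQ of data segment i = (ISN + 1) + sum of payload sizes of segments 1..i-1.
Segment 1: SEQ = 55341, payload = 1403 bytes
Segment 2: SEQ = 56744, payload = 481 bytes
Segment 3: SEQ = 57225, payload = 1306 bytes
Segment 4: SEQ = 58531, payload = 1151 bytes
SEQ of segment 4 = 55341 + 1403 + 481 + 1306 = 58531

58531


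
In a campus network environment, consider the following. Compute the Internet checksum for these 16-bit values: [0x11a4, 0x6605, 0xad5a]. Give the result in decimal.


Given words: [0x11a4, 0x6605, 0xad5a]
Step 1: Sum all words
Raw sum = 4516 + 26117 + 44378 = 75011
Step 2: Fold carry: (9475 + 1) = 9476
One's complement = ~9476 & 0xFFFF = 56059

56059


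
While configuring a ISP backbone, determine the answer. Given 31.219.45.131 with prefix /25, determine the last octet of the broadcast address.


Given: IP = 31.219.45.131, prefix = /25
Host bits = 32 - 25 = 7
Network last octet = 131 AND mask = 128
Host part size = 2^7 - 1 = 127
Broadcast last octet = 128 OR 127 = 255

255


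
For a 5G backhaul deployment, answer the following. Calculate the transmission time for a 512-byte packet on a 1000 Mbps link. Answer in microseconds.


Given: packet = 512 bytes, bandwidth = 1000 Mbps
Packet in bits = 512 * 8 = 4096 bits
Bandwidth = 1000 * 10^6 = 1000000000 bps
Time = 4096 / 1000000000 seconds
Time in us = 4096 * 10^6 / 1000000000 = 4.096

4.096


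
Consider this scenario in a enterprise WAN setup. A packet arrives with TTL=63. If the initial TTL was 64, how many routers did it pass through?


Given: initial TTL = 64, received TTL = 63
Hops = initial TTL - received TTL
Hops = 64 - 63 = 1

1


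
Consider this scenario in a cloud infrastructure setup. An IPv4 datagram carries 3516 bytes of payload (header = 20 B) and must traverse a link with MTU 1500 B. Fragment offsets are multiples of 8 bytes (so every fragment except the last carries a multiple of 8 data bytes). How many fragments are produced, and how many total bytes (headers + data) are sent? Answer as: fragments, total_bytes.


Max data per non-final fragment = floor((MTU - header)/8)*8 = floor((1500 - 20)/8)*8 = floor(1480/8)*8 = 1480 B
Final fragment needs no 8-byte alignment: it can carry up to MTU - header = 1480 B
Non-final fragments needed = ceil((payload - 1480) / 1480) = ceil(2036/1480) = ceil(1.3757) = 2
Number of fragments = 2 + 1 = 3
Fragment sizes (data): 2 * 1480 B + 556 B (last, 556 <= 1480 OK)
Total bytes sent = payload + n_frags * header = 3516 + 3*20 = 3516 + 60 = 3576 B

3, 3576


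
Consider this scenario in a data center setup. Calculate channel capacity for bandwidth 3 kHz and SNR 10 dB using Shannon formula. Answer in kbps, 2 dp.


Given: B = 3 kHz, SNR = 10 dB
SNR linear = 10^(10/10) = 10
1 + SNR = 11
log2(11) = 3.4594316186
C = 3 * 1000 * 3.4594316186 = 10378.2949 bps
C = 10.378295 kbps -> 10.38 kbps (2 dp)

10.38


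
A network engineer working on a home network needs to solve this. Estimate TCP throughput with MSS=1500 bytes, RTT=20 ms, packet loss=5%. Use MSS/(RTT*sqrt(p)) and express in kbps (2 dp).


Given: MSS = 1500 bytes, RTT = 20 ms, loss = 5%
RTT in seconds = 20 / 1000 = 0.02
Loss rate = 5% = 0.05
sqrt(loss) = sqrt(0.05) = 0.223606797750
Throughput (bytes/s) = 1500 / (0.02 * 0.223606797750) = 335410.1966
Throughput (kbps) = 335410.1966 * 8 / 1000 = 2683.281573 -> 2683.28 kbps (2 dp)

2683.28


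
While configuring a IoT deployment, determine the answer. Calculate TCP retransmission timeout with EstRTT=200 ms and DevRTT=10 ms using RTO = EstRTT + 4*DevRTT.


Given: EstRTT = 200 ms, DevRTT = 10 ms
Timeout = EstRTT + 4 * DevRTT
4 * DevRTT = 4 * 10 = 40
Timeout = 200 + 40 = 240 ms

240


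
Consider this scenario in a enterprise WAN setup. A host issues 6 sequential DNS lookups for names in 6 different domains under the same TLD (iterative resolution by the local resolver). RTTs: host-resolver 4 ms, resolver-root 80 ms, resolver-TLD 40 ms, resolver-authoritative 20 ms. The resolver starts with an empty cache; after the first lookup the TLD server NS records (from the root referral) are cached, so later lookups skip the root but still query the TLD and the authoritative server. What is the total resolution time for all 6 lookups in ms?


Lookup 1 (cold cache): local + root + TLD + auth = 4 + 80 + 40 + 20 = 144 ms
Lookups 2..6 (TLD NS cached -> skip root; new domain -> still ask TLD and auth): local + TLD + auth = 4 + 40 + 20 = 64 ms each
Remaining 5 lookups: 5 * 64 = 320 ms
Total = 144 + 320 = 464 ms

464


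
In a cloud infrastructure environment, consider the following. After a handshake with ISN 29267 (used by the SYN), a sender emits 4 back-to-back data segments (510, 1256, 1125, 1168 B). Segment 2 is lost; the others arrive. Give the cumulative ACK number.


SYN uses sequence number 29267; first data byte = ISN + 1 = 29268.
Segment 1: SEQ = 29268, len = 510 B, covers [29268, 29777]
Segment 2: SEQ = 29778, len = 1256 B, covers [29778, 31033] [LOST]
Segment 3: SEQ = 31034, len = 1125 B, covers [31034, 32158]
Segment 4: SEQ = 32159, len = 1168 B, covers [32159, 33326]
In-order data received: bytes [29268, 29777] (segments 1..1).
Segment 2 missing -> gap begins at byte 29778; later segments buffered out of order.
Cumulative ACK = next expected in-order byte = 29268 + 510 = 29778

29778


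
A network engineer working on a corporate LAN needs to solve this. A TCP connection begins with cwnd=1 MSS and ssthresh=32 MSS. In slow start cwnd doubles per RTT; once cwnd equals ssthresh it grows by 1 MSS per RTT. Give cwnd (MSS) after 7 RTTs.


RTT 0: cwnd = 1 MSS (initial)
RTT 1: cwnd = 2 MSS (slow start, doubled)
RTT 2: cwnd = 4 MSS (slow start, doubled)
RTT 3: cwnd = 8 MSS (slow start, doubled)
RTT 4: cwnd = 16 MSS (slow start, doubled)
RTT 5: cwnd = 32 MSS (slow start, doubled)
RTT 6: cwnd = 33 MSS (congestion avoidance, +1)
RTT 7: cwnd = 34 MSS (congestion avoidance, +1)

34


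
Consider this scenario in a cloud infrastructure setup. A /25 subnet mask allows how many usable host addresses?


Given: subnet mask /25
Host bits = 32 - 25 = 7
Total addresses = 2^7 = 128
Usable hosts = 128 - 2 (network + broadcast) = 126

126


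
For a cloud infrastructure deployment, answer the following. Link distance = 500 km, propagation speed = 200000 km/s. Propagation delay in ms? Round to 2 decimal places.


Given: distance = 500 km, speed = 200000 km/s
Delay = distance / speed = 500 / 200000 seconds
Delay in ms = 500 * 1000 / 200000
Delay = 2.5000 ms
Rounded to 2 dp = 2.50 ms

2.50


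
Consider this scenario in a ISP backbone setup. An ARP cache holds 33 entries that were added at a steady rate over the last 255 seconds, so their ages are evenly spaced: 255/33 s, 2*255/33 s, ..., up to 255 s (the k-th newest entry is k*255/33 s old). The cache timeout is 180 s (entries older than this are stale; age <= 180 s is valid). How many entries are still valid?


Ages are k * 255/33 s for k = 1..33 (spacing = 7.7273 s).
Entry k is valid iff k * 255/33 <= 180 iff k <= 33 * 180 / 255 = 23.2941
n_valid = floor(23.2941) = 23
(n_stale = 33 - 23 = 10)

23


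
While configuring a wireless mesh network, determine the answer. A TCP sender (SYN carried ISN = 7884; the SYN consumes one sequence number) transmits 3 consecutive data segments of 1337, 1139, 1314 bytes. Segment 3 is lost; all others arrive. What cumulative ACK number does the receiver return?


SYN uses sequence number 7884; first data byte = ISN + 1 = 7885.
Segment 1: SEQ = 7885, len = 1337 B, covers [7885, 9221]
Segment 2: SEQ = 9222, len = 1139 B, covers [9222, 10360]
Segment 3: SEQ = 10361, len = 1314 B, covers [10361, 11674] [LOST]
In-order data received: bytes [7885, 10360] (segments 1..2).
Segment 3 missing -> gap begins at byte 10361.
Cumulative ACK = next expected in-order byte = 7885 + 1337 + 1139 = 10361

10361


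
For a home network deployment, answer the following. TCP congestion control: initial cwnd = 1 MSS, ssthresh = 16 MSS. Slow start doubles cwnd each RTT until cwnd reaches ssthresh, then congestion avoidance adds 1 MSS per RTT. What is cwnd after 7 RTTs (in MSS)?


RTT 0: cwnd = 1 MSS (initial)
RTT 1: cwnd = 2 MSS (slow start, doubled)
RTT 2: cwnd = 4 MSS (slow start, doubled)
RTT 3: cwnd = 8 MSS (slow start, doubled)
RTT 4: cwnd = 16 MSS (slow start, doubled)
RTT 5: cwnd = 17 MSS (congestion avoidance, +1)
RTT 6: cwnd = 18 MSS (congestion avoidance, +1)
RTT 7: cwnd = 19 MSS (congestion avoidance, +1)

19


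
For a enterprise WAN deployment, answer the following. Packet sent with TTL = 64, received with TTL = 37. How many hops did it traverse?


Given: initial TTL = 64, received TTL = 37
Hops = initial TTL - received TTL
Hops = 64 - 37 = 27

27


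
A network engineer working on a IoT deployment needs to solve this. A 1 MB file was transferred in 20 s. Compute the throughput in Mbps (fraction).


Given: file = 1 MB, time = 20 s
File in Mb = 1 * 8 = 8 Mb
Throughput = 8 / 20 Mbps
Throughput = 2/5 Mbps

2/5


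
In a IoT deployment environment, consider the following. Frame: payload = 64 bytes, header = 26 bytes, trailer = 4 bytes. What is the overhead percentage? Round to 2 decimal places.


Given: payload = 64 B, header = 26 B, trailer = 4 B
Overhead bytes = header + trailer = 26 + 4 = 30
Total frame = payload + overhead = 64 + 30 = 94
Overhead % = 30 / 94 * 100 = 31.9149% -> 31.91% (2 dp)

31.91


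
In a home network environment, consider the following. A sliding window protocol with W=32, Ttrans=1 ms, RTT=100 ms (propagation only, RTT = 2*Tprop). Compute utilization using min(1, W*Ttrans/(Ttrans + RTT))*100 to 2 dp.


Given: W = 32, Ttrans = 1 ms, RTT = 100 ms (= 2 * Tprop, Tprop = 50 ms)
Cycle time = Ttrans + RTT = 1 + 100 = 101 ms (first packet sent until its ACK returns)
W * Ttrans = 32 * 1 = 32 ms of sending per cycle
W * Ttrans / (Ttrans + RTT) = 32 / 101 = 0.316832
U = min(1, 0.316832) = 0.316832
U% = 31.68%

31.68


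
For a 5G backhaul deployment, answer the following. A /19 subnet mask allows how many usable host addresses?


Given: subnet mask /19
Host bits = 32 - 19 = 13
Total addresses = 2^13 = 8192
Usable hosts = 8192 - 2 (network + broadcast) = 8190

8190


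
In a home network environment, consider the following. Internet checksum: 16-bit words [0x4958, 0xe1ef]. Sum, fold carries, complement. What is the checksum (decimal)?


Given words: [0x4958, 0xe1ef]
Step 1: Sum all words
Raw sum = 18776 + 57839 = 76615
Step 2: Fold carry: (11079 + 1) = 11080
One's complement = ~11080 & 0xFFFF = 54455

54455


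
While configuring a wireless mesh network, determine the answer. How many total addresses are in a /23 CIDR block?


Given: CIDR prefix /23
Host bits = 32 - 23 = 9
Total addresses = 2^9 = 512

512


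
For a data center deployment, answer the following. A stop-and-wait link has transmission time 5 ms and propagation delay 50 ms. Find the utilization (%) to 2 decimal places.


Given: Ttrans = 5 ms, Tprop = 50 ms
RTT = 2 * Tprop = 2 * 50 = 100 ms
U = Ttrans / (Ttrans + RTT)
U = 5 / (5 + 100)
U = 5 / 105 = 0.047619
U% = 4.76%

4.76


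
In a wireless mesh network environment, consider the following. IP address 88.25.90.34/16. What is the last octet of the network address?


Given: IP = 88.25.90.34, prefix = /16
Subnet mask = 255.255.0.0
Last octet of IP: 34
Last octet of mask: 0
Network last octet = 34 AND 0 = 0

0


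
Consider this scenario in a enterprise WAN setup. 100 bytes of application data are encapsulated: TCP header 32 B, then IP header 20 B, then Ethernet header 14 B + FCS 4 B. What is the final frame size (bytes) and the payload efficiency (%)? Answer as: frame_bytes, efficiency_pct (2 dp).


TCP segment = 100 + 32 = 132 B
IP packet = 132 + 20 = 152 B
Ethernet frame = 152 + 14 + 4 = 170 B
Efficiency = app / frame = 100 / 170 = 0.588235 = 58.8235% -> 58.82% (2 dp)

170, 58.82


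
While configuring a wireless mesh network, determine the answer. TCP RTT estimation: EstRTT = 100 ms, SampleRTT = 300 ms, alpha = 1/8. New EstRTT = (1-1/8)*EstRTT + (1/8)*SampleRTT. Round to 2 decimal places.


Given: EstRTT = 100 ms, SampleRTT = 300 ms, alpha = 1/8
New EstRTT = (1 - alpha) * EstRTT + alpha * SampleRTT
(7/8) * 100 = 87.5
(1/8) * 300 = 37.5
New EstRTT = 87.5 + 37.5 = 125 ms -> 125.00 ms (2 dp)

125.00


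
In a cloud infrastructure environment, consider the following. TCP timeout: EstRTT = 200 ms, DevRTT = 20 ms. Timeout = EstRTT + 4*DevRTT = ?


Given: EstRTT = 200 ms, DevRTT = 20 ms
Timeout = EstRTT + 4 * DevRTT
4 * DevRTT = 4 * 20 = 80
Timeout = 200 + 80 = 280 ms

280


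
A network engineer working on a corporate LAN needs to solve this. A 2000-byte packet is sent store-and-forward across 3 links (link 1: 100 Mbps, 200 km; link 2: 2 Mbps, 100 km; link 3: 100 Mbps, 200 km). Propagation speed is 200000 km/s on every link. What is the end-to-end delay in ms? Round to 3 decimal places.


Packet = 2000 bytes = 16000 bits. Store-and-forward: sum (t_trans + t_prop) per link.
Link 1: t_trans = 16000/(100*10^6) s = 0.1600 ms; t_prop = 200/200000 s = 1.0000 ms; subtotal = 1.1600 ms
Link 2: t_trans = 16000/(2*10^6) s = 8.0000 ms; t_prop = 100/200000 s = 0.5000 ms; subtotal = 8.5000 ms
Link 3: t_trans = 16000/(100*10^6) s = 0.1600 ms; t_prop = 200/200000 s = 1.0000 ms; subtotal = 1.1600 ms
End-to-end = 1.1600 + 8.5000 + 1.1600 = 10.8200 ms -> 10.820 ms (3 dp)

10.820


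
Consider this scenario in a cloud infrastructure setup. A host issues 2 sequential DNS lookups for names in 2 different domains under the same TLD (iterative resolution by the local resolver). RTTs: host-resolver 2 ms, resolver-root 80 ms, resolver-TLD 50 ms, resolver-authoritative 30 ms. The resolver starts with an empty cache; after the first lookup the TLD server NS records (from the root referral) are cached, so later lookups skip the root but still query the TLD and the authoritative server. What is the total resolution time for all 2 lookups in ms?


Lookup 1 (cold cache): local + root + TLD + auth = 2 + 80 + 50 + 30 = 162 ms
Lookups 2..2 (TLD NS cached -> skip root; new domain -> still ask TLD and auth): local + TLD + auth = 2 + 50 + 30 = 82 ms each
Remaining 1 lookups: 1 * 82 = 82 ms
Total = 162 + 82 = 244 ms

244


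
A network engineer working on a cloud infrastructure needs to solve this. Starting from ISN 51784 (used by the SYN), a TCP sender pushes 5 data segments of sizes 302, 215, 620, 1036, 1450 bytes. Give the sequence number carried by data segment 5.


The SYN occupies sequence number ISN = 51784, so the first data byte is ISN + 1 = 51785.
SEQ of data segment i = (ISN + 1) + sum of payload sizes of segments 1..i-1.
Segment 1: SEQ = 51785, payload = 302 bytes
Segment 2: SEQ = 52087, payload = 215 bytes
Segment 3: SEQ = 52302, payload = 620 bytes
Segment 4: SEQ = 52922, payload = 1036 bytes
Segment 5: SEQ = 53958, payload = 1450 bytes
SEQ of segment 5 = 51785 + 302 + 215 + 620 + 1036 = 53958

53958


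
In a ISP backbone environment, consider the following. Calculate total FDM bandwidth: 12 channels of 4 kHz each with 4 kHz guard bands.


Given: 12 channels, 4 kHz each, guard = 4 kHz
Channel bandwidth = 12 * 4 = 48 kHz
Guard bands = 11 gaps * 4 kHz = 44 kHz
Total = 48 + 44 = 92 kHz

92


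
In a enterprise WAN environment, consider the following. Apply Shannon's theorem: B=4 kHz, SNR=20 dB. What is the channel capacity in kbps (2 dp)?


Given: B = 4 kHz, SNR = 20 dB
SNR linear = 10^(20/10) = 100
1 + SNR = 101
log2(101) = 6.6582114828
C = 4 * 1000 * 6.6582114828 = 26632.8459 bps
C = 26.632846 kbps -> 26.63 kbps (2 dp)

26.63


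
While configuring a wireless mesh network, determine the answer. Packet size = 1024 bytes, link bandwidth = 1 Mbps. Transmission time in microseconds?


Given: packet = 1024 bytes, bandwidth = 1 Mbps
Packet in bits = 1024 * 8 = 8192 bits
Bandwidth = 1 * 10^6 = 1000000 bps
Time = 8192 / 1000000 seconds
Time in us = 8192 * 10^6 / 1000000 = 8192

8192


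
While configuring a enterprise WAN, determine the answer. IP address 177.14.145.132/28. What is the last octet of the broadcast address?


Given: IP = 177.14.145.132, prefix = /28
Host bits = 32 - 28 = 4
Network last octet = 132 AND mask = 128
Host part size = 2^4 - 1 = 15
Broadcast last octet = 128 OR 15 = 143

143


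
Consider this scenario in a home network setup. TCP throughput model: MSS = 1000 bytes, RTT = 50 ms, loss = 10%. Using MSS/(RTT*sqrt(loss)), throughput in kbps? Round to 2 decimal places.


Given: MSS = 1000 bytes, RTT = 50 ms, loss = 10%
RTT in seconds = 50 / 1000 = 0.05
Loss rate = 10% = 0.1
sqrt(loss) = sqrt(0.1) = 0.316227766017
Throughput (bytes/s) = 1000 / (0.05 * 0.316227766017) = 63245.5532
Throughput (kbps) = 63245.5532 * 8 / 1000 = 505.964426 -> 505.96 kbps (2 dp)

505.96


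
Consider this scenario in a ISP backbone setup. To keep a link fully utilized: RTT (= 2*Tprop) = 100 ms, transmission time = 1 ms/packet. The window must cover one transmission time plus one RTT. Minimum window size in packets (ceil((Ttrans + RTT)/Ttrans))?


Given: Ttrans = 1 ms, RTT = 100 ms (= 2 * Tprop, Tprop = 50 ms)
Time until first ACK returns = Ttrans + RTT = 1 + 100 = 101 ms
Need W * Ttrans >= Ttrans + RTT  ->  W >= (Ttrans + RTT) / Ttrans
(Ttrans + RTT) / Ttrans = 101 / 1 = 101
W_min = ceil(101) = 101

101


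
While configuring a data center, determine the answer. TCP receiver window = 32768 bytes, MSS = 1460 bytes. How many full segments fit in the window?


Given: RWND = 32768 bytes, MSS = 1460 bytes
Full segments = floor(RWND / MSS)
Full segments = floor(32768 / 1460)
Full segments = floor(22.4438) = 22

22


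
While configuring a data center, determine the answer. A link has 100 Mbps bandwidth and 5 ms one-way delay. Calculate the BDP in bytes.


Given: bandwidth = 100 Mbps, delay = 5 ms
BDP in bits = 100 * 10^6 * 5 / 1000
BDP in bits = 500000
BDP in bytes = 500000 / 8 = 62500

62500


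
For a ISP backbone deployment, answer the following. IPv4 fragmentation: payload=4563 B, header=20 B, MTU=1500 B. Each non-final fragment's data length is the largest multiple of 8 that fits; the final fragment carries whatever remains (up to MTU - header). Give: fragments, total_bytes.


Max data per non-final fragment = floor((MTU - header)/8)*8 = floor((1500 - 20)/8)*8 = floor(1480/8)*8 = 1480 B
Final fragment needs no 8-byte alignment: it can carry up to MTU - header = 1480 B
Non-final fragments needed = ceil((payload - 1480) / 1480) = ceil(3083/1480) = ceil(2.0831) = 3
Number of fragments = 3 + 1 = 4
Fragment sizes (data): 3 * 1480 B + 123 B (last, 123 <= 1480 OK)
Total bytes sent = payload + n_frags * header = 4563 + 4*20 = 4563 + 80 = 4643 B

4, 4643


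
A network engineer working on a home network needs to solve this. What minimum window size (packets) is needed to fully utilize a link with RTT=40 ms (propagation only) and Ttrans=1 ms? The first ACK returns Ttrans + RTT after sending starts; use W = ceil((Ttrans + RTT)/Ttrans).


Given: Ttrans = 1 ms, RTT = 40 ms (= 2 * Tprop, Tprop = 20 ms)
Time until first ACK returns = Ttrans + RTT = 1 + 40 = 41 ms
Need W * Ttrans >= Ttrans + RTT  ->  W >= (Ttrans + RTT) / Ttrans
(Ttrans + RTT) / Ttrans = 41 / 1 = 41
W_min = ceil(41) = 41

41


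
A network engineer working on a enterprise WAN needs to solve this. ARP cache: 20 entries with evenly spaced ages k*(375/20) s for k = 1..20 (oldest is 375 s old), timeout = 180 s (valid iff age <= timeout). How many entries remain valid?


Ages are k * 375/20 s for k = 1..20 (spacing = 18.7500 s).
Entry k is valid iff k * 375/20 <= 180 iff k <= 20 * 180 / 375 = 9.6000
n_valid = floor(9.6000) = 9
(n_stale = 20 - 9 = 11)

9


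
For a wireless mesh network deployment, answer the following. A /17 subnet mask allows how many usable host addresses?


Given: subnet mask /17
Host bits = 32 - 17 = 15
Total addresses = 2^15 = 32768
Usable hosts = 32768 - 2 (network + broadcast) = 32766

32766


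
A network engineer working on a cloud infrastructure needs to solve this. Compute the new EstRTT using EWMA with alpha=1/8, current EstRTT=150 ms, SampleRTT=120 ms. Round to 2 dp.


Given: EstRTT = 150 ms, SampleRTT = 120 ms, alpha = 1/8
New EstRTT = (1 - alpha) * EstRTT + alpha * SampleRTT
(7/8) * 150 = 131.25
(1/8) * 120 = 15
New EstRTT = 131.25 + 15 = 146.25 ms -> 146.25 ms (2 dp)

146.25


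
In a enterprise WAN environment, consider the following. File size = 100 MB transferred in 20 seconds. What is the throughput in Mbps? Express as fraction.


Given: file = 100 MB, time = 20 s
File in Mb = 100 * 8 = 800 Mb
Throughput = 800 / 20 Mbps
Throughput = 40 Mbps

40


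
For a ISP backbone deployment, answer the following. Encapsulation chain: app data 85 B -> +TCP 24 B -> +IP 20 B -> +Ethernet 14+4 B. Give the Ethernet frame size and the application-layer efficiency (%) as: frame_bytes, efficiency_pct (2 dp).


TCP segment = 85 + 24 = 109 B
IP packet = 109 + 20 = 129 B
Ethernet frame = 129 + 14 + 4 = 147 B
Efficiency = app / frame = 85 / 147 = 0.578231 = 57.8231% -> 57.82% (2 dp)

147, 57.82


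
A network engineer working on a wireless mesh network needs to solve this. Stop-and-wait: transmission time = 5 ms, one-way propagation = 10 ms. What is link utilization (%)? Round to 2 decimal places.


Given: Ttrans = 5 ms, Tprop = 10 ms
RTT = 2 * Tprop = 2 * 10 = 20 ms
U = Ttrans / (Ttrans + RTT)
U = 5 / (5 + 20)
U = 5 / 25 = 0.2
U% = 20.00%

20.00


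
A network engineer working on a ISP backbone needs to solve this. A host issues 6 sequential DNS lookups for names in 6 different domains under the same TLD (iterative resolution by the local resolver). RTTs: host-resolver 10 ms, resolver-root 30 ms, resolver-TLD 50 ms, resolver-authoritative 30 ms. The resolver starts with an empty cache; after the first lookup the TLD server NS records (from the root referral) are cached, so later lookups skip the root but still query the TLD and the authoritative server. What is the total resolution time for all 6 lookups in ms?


Lookup 1 (cold cache): local + root + TLD + auth = 10 + 30 + 50 + 30 = 120 ms
Lookups 2..6 (TLD NS cached -> skip root; new domain -> still ask TLD and auth): local + TLD + auth = 10 + 50 + 30 = 90 ms each
Remaining 5 lookups: 5 * 90 = 450 ms
Total = 120 + 450 = 570 ms

570


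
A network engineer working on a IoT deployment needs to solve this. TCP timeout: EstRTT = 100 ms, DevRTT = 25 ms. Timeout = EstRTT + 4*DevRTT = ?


Given: EstRTT = 100 ms, DevRTT = 25 ms
Timeout = EstRTT + 4 * DevRTT
4 * DevRTT = 4 * 25 = 100
Timeout = 100 + 100 = 200 ms

200


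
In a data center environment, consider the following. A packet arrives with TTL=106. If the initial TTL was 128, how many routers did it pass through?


Given: initial TTL = 128, received TTL = 106
Hops = initial TTL - received TTL
Hops = 128 - 106 = 22

22


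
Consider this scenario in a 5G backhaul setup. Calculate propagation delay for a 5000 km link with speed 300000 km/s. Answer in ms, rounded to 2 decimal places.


Given: distance = 5000 km, speed = 300000 km/s
Delay = distance / speed = 5000 / 300000 seconds
Delay in ms = 5000 * 1000 / 300000
Delay = 16.6667 ms
Rounded to 2 dp = 16.67 ms

16.67


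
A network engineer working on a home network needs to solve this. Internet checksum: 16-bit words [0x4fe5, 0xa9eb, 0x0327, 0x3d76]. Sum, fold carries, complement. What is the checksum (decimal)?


Given words: [0x4fe5, 0xa9eb, 0x0327, 0x3d76]
Step 1: Sum all words
Raw sum = 20453 + 43499 + 807 + 15734 = 80493
Step 2: Fold carry: (14957 + 1) = 14958
One's complement = ~14958 & 0xFFFF = 50577

50577


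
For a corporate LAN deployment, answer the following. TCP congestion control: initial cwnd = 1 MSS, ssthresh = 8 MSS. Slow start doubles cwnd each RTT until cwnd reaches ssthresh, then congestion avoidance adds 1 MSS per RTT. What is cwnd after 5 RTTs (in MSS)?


RTT 0: cwnd = 1 MSS (initial)
RTT 1: cwnd = 2 MSS (slow start, doubled)
RTT 2: cwnd = 4 MSS (slow start, doubled)
RTT 3: cwnd = 8 MSS (slow start, doubled)
RTT 4: cwnd = 9 MSS (congestion avoidance, +1)
RTT 5: cwnd = 10 MSS (congestion avoidance, +1)

10


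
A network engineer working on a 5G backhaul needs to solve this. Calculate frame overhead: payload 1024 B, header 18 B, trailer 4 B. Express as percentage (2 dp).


Given: payload = 1024 B, header = 18 B, trailer = 4 B
Overhead bytes = header + trailer = 18 + 4 = 22
Total frame = payload + overhead = 1024 + 22 = 1046
Overhead % = 22 / 1046 * 100 = 2.1033% -> 2.10% (2 dp)

2.10


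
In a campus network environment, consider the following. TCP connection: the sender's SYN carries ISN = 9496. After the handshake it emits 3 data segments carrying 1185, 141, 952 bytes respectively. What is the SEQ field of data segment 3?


The SYN occupies sequence number ISN = 9496, so the first data byte is ISN + 1 = 9497.
SEQ of data segment i = (ISN + 1) + sum of payload sizes of segments 1..i-1.
Segment 1: SEQ = 9497, payload = 1185 bytes
Segment 2: SEQ = 10682, payload = 141 bytes
Segment 3: SEQ = 10823, payload = 952 bytes
SEQ of segment 3 = 9497 + 1185 + 141 = 10823

10823


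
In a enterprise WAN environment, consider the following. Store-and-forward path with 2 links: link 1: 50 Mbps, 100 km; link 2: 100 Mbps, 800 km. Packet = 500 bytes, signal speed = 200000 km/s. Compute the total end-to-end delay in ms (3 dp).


Packet = 500 bytes = 4000 bits. Store-and-forward: sum (t_trans + t_prop) per link.
Link 1: t_trans = 4000/(50*10^6) s = 0.0800 ms; t_prop = 100/200000 s = 0.5000 ms; subtotal = 0.5800 ms
Link 2: t_trans = 4000/(100*10^6) s = 0.0400 ms; t_prop = 800/200000 s = 4.0000 ms; subtotal = 4.0400 ms
End-to-end = 0.5800 + 4.0400 = 4.6200 ms -> 4.620 ms (3 dp)

4.620
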